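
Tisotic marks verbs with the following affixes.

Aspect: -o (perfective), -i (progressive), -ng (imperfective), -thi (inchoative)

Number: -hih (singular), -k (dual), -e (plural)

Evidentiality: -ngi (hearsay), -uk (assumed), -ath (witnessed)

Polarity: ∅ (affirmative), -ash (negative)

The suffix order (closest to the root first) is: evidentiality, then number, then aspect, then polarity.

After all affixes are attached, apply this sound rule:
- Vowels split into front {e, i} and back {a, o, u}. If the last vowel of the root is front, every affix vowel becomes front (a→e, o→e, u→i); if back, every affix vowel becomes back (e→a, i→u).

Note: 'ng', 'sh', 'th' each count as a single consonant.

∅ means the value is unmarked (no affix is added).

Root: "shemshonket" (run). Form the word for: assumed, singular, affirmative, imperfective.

Attach evidentiality assumed -uk → shemshonketuk.
Attach number singular -hih → shemshonketukhih.
Attach aspect imperfective -ng → shemshonketukhihng.
polarity = affirmative: zero marking, form stays shemshonketukhihng.
Apply vowel harmony: shemshonketukhihng → shemshonketikhihng.

shemshonketikhihng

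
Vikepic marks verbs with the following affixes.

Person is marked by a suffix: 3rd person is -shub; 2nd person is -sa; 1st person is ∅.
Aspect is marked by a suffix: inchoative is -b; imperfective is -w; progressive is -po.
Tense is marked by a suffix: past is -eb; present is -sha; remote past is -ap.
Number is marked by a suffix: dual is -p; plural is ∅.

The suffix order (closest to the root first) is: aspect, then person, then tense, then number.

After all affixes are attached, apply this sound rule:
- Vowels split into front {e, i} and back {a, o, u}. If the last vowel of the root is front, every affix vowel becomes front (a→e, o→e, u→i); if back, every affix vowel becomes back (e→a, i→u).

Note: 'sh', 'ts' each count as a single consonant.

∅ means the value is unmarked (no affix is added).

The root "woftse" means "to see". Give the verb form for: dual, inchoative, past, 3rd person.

woftsebshibebp

Attach aspect inchoative -b → woftseb.
Attach person 3rd person -shub → woftsebshub.
Attach tense past -eb → woftsebshubeb.
Attach number dual -p → woftsebshubebp.
Apply vowel harmony: woftsebshubebp → woftsebshibebp.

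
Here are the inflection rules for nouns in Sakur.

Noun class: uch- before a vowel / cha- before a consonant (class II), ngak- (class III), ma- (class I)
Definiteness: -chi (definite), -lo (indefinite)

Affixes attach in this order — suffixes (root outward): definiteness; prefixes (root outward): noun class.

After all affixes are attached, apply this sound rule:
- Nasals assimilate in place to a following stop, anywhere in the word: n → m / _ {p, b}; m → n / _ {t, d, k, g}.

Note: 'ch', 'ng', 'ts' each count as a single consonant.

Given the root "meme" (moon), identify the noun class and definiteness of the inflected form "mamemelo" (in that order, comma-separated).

class I, indefinite

Segment: ma-meme-lo.
noun class: ma- → class I.
definiteness: -lo → indefinite.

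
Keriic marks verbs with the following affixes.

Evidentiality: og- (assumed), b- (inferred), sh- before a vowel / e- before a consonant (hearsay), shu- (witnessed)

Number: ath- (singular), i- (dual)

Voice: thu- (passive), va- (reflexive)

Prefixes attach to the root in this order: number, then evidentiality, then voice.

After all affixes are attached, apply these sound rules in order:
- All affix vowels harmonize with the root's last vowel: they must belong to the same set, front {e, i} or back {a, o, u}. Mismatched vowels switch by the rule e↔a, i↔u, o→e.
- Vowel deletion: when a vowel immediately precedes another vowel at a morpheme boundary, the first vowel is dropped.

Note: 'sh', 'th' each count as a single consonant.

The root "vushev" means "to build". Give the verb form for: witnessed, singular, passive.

thishethvushev

Attach number singular ath- → athvushev.
Attach evidentiality witnessed shu- → shuathvushev.
Attach voice passive thu- → thushuathvushev.
Apply vowel harmony: thushuathvushev → thishiethvushev.
Apply vowel deletion: thishiethvushev → thishethvushev.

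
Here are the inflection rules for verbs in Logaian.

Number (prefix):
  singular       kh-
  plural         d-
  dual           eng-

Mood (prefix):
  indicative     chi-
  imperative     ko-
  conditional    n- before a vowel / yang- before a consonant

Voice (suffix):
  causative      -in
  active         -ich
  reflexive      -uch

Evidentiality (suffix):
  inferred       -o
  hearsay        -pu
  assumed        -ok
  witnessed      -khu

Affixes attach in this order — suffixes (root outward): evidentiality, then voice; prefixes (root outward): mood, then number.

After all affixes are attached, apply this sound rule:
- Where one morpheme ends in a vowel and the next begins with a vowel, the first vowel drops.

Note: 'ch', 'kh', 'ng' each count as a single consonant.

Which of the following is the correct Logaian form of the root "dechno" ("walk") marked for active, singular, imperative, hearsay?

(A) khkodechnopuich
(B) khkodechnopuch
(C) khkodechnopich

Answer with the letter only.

Attach evidentiality hearsay -pu → dechnopu.
Attach mood imperative ko- → kodechnopu.
Attach number singular kh- → khkodechnopu.
Attach voice active -ich → khkodechnopuich.
Apply vowel deletion: khkodechnopuich → khkodechnopich.
So the correct form is khkodechnopich, option (C).
(A) khkodechnopuich is wrong: it fails to apply the sound rule(s).
(B) khkodechnopuch is wrong: it uses reflexive instead of active for voice.

C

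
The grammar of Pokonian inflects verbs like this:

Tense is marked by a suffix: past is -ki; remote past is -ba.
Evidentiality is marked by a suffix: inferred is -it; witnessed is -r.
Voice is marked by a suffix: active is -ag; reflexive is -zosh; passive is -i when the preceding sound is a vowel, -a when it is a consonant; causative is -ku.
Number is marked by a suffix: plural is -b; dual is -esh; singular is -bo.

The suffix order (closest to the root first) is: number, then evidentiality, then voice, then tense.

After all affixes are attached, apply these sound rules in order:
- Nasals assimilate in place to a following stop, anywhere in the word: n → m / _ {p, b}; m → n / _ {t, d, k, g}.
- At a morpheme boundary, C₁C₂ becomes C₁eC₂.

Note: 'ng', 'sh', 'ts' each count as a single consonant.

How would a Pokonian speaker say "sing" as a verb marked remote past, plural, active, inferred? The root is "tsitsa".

tsitsabitageba

Attach number plural -b → tsitsab.
Attach evidentiality inferred -it → tsitsabit.
Attach voice active -ag → tsitsabitag.
Attach tense remote past -ba → tsitsabitagba.
Nasal assimilation: no change.
Apply epenthesis: tsitsabitagba → tsitsabitageba.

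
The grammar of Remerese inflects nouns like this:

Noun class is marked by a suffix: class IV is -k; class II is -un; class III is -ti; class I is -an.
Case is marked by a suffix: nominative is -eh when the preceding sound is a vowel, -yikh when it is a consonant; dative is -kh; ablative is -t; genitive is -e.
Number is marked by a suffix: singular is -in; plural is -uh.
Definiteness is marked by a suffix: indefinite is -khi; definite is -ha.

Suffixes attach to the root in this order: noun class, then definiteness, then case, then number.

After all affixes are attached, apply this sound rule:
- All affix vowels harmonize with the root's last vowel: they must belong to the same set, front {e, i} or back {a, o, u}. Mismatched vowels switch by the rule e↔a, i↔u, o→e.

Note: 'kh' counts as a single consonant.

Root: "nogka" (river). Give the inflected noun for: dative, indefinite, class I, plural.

nogkaankhukhuh

Attach noun class class I -an → nogkaan.
Attach definiteness indefinite -khi → nogkaankhi.
Attach case dative -kh → nogkaankhikh.
Attach number plural -uh → nogkaankhikhuh.
Apply vowel harmony: nogkaankhikhuh → nogkaankhukhuh.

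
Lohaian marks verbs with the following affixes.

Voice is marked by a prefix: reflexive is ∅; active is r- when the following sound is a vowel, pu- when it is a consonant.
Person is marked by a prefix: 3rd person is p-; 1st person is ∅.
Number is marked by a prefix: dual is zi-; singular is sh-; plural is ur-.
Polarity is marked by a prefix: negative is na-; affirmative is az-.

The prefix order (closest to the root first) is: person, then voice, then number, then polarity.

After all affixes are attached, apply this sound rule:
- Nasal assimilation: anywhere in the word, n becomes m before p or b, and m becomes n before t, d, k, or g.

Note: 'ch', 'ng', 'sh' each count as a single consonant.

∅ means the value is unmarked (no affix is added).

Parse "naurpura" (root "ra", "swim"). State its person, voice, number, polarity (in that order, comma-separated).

1st person, active, plural, negative

Segment: na-ur-pu-ra.
person: ∅ → 1st person.
voice: r/pu- → active.
number: ur- → plural.
polarity: na- → negative.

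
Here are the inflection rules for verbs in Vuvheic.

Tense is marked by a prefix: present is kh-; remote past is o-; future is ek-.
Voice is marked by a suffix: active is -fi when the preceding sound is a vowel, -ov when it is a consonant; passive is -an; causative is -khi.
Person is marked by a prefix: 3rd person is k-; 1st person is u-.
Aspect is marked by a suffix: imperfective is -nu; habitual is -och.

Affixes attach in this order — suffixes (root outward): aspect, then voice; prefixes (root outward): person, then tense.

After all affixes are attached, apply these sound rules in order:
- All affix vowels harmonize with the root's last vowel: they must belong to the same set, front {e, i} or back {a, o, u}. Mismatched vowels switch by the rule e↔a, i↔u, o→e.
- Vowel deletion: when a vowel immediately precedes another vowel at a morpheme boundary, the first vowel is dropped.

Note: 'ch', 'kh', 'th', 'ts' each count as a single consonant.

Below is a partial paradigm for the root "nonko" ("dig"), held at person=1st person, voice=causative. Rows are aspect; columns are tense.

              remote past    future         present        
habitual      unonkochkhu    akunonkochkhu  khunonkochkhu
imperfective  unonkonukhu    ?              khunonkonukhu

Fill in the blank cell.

akunonkonukhu

Attach aspect imperfective -nu → nonkonu.
Attach person 1st person u- → unonkonu.
Attach tense future ek- → ekunonkonu.
Attach voice causative -khi → ekunonkonukhi.
Apply vowel harmony: ekunonkonukhi → akunonkonukhu.
Vowel deletion: no change.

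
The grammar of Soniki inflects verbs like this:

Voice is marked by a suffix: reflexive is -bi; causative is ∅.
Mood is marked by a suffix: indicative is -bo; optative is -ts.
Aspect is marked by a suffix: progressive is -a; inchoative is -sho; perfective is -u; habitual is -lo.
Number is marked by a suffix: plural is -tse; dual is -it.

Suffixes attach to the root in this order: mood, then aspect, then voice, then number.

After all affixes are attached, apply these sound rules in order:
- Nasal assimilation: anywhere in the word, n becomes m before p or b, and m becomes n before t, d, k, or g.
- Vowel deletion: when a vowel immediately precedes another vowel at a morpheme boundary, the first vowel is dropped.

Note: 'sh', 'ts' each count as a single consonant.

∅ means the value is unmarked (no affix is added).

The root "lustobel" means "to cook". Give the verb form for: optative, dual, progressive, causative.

lustobeltsit

Attach mood optative -ts → lustobelts.
Attach aspect progressive -a → lustobeltsa.
voice = causative: zero marking, form stays lustobeltsa.
Attach number dual -it → lustobeltsait.
Nasal assimilation: no change.
Apply vowel deletion: lustobeltsait → lustobeltsit.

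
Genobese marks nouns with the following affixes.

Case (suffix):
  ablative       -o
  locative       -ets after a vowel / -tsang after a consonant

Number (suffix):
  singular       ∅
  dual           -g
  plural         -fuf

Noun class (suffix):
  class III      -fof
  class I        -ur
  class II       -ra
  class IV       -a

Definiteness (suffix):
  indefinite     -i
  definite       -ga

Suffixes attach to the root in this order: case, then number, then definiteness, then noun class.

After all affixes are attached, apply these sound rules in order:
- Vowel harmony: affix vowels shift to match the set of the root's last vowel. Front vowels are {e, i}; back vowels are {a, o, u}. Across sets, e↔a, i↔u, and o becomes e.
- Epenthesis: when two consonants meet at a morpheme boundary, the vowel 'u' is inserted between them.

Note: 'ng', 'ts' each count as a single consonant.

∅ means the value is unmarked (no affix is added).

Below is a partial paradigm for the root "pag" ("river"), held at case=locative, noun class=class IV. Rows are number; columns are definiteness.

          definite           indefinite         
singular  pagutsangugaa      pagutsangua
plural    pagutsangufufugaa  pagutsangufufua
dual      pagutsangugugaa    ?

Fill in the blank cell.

Attach case locative -tsang (after consonant 'g') → pagtsang.
Attach number dual -g → pagtsangg.
Attach definiteness indefinite -i → pagtsanggi.
Attach noun class class IV -a → pagtsanggia.
Apply vowel harmony: pagtsanggia → pagtsanggua.
Apply epenthesis: pagtsanggua → pagutsangugua.

pagutsangugua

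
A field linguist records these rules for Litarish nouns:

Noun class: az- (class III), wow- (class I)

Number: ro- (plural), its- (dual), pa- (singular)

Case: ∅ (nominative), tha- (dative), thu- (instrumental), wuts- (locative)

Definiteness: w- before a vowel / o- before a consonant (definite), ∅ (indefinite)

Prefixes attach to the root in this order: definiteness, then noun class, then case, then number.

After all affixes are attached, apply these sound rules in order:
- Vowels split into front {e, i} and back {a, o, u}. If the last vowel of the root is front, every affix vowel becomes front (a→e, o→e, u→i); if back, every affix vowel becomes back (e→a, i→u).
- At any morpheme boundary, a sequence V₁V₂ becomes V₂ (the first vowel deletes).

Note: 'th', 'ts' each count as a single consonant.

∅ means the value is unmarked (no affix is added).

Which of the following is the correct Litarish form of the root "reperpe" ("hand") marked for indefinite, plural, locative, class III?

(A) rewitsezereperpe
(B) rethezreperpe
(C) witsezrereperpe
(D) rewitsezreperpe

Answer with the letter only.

D

definiteness = indefinite: zero marking, form stays reperpe.
Attach noun class class III az- → azreperpe.
Attach case locative wuts- → wutsazreperpe.
Attach number plural ro- → rowutsazreperpe.
Apply vowel harmony: rowutsazreperpe → rewitsezreperpe.
Vowel deletion: no change.
So the correct form is rewitsezreperpe, option (D).
(A) rewitsezereperpe is wrong: it uses definite instead of indefinite for definiteness.
(C) witsezrereperpe is wrong: it has the affixes in the wrong order.
(B) rethezreperpe is wrong: it uses dative instead of locative for case.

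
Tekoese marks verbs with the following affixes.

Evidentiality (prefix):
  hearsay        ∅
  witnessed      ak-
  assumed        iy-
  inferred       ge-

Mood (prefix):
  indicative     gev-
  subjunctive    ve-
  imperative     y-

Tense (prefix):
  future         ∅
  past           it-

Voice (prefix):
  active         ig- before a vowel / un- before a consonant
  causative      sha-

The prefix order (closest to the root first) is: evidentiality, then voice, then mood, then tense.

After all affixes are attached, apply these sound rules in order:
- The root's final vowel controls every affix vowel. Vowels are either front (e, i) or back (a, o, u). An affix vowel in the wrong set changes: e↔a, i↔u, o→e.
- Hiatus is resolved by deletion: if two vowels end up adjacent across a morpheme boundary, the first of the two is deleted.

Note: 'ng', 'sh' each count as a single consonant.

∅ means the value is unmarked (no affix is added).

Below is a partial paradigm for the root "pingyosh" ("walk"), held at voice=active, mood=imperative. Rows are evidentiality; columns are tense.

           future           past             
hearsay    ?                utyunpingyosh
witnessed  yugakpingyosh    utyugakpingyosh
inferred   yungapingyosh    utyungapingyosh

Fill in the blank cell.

evidentiality = hearsay: zero marking, form stays pingyosh.
Attach voice active un- (before consonant 'p') → unpingyosh.
Attach mood imperative y- → yunpingyosh.
tense = future: zero marking, form stays yunpingyosh.
Vowel harmony: no change.
Vowel deletion: no change.

yunpingyosh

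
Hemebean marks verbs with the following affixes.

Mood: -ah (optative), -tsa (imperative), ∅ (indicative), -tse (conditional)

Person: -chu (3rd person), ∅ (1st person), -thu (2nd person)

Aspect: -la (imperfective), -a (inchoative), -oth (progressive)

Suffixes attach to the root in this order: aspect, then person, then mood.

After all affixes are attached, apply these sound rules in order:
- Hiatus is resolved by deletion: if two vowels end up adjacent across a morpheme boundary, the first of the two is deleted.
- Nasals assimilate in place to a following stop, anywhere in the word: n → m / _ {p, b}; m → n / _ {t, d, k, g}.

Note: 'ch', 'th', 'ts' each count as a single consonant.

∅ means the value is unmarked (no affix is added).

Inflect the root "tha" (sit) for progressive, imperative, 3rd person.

Attach aspect progressive -oth → thaoth.
Attach person 3rd person -chu → thaothchu.
Attach mood imperative -tsa → thaothchutsa.
Apply vowel deletion: thaothchutsa → thothchutsa.
Nasal assimilation: no change.

thothchutsa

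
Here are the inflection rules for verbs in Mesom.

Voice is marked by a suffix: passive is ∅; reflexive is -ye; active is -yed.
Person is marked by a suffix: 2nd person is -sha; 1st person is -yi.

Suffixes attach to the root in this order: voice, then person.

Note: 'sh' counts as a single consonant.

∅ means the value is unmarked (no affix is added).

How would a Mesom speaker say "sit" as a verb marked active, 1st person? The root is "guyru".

Attach voice active -yed → guyruyed.
Attach person 1st person -yi → guyruyedyi.

guyruyedyi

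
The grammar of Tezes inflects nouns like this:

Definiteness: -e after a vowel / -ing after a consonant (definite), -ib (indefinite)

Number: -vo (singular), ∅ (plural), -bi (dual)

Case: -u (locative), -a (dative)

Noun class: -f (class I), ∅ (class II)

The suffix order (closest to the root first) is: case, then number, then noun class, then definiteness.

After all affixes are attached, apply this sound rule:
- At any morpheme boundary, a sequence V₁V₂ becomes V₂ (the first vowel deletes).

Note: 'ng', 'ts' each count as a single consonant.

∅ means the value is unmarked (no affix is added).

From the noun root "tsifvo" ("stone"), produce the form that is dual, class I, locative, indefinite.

tsifvubifib

Attach case locative -u → tsifvou.
Attach number dual -bi → tsifvoubi.
Attach noun class class I -f → tsifvoubif.
Attach definiteness indefinite -ib → tsifvoubifib.
Apply vowel deletion: tsifvoubifib → tsifvubifib.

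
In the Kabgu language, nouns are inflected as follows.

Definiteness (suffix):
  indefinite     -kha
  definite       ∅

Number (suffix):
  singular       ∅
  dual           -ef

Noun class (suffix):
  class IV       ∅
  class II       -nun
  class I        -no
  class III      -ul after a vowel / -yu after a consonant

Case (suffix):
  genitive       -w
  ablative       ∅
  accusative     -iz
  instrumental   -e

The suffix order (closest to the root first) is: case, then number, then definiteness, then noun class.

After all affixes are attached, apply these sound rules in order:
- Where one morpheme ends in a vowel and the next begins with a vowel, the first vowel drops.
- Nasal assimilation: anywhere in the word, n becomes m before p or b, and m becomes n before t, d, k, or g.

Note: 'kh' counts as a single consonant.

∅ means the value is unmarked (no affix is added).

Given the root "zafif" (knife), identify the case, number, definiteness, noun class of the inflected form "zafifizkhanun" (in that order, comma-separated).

Segment: zafif-iz-kha-nun.
case: -iz → accusative.
number: ∅ → singular.
definiteness: -kha → indefinite.
noun class: -nun → class II.

accusative, singular, indefinite, class II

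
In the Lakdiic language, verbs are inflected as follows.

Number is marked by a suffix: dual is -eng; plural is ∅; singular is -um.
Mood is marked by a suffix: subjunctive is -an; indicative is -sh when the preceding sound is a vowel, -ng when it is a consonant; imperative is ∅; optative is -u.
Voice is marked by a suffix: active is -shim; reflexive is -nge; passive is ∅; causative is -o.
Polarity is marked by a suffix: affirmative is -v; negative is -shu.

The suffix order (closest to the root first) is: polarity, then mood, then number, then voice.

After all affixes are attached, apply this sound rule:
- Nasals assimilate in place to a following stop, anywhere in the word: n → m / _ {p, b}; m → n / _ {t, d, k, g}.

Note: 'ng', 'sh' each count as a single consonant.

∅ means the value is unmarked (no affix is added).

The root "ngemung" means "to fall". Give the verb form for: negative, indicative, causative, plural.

Attach polarity negative -shu → ngemungshu.
Attach mood indicative -sh (after vowel 'u') → ngemungshush.
number = plural: zero marking, form stays ngemungshush.
Attach voice causative -o → ngemungshusho.
Nasal assimilation: no change.

ngemungshusho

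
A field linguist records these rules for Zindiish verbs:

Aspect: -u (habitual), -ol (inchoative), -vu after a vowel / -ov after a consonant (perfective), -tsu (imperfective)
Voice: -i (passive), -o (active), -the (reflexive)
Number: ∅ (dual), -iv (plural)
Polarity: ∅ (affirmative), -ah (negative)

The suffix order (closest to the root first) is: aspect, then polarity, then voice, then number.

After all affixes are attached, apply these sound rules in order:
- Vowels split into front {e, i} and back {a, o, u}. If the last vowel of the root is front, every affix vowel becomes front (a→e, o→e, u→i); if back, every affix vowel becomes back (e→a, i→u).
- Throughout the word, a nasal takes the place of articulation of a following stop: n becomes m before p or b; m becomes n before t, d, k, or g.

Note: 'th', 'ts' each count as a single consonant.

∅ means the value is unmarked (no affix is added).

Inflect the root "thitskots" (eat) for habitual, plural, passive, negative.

Attach aspect habitual -u → thitskotsu.
Attach polarity negative -ah → thitskotsuah.
Attach voice passive -i → thitskotsuahi.
Attach number plural -iv → thitskotsuahiiv.
Apply vowel harmony: thitskotsuahiiv → thitskotsuahuuv.
Nasal assimilation: no change.

thitskotsuahuuv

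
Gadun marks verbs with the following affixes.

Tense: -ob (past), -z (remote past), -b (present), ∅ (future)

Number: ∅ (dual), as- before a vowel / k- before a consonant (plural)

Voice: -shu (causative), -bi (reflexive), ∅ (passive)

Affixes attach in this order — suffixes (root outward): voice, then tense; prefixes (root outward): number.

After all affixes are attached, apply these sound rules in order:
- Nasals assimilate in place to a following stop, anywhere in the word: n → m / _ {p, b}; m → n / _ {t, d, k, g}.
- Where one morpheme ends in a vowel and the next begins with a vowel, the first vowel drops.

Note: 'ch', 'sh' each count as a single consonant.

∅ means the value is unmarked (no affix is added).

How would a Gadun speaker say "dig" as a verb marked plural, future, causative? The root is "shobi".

Attach voice causative -shu → shobishu.
tense = future: zero marking, form stays shobishu.
Attach number plural k- (before consonant 'sh') → kshobishu.
Nasal assimilation: no change.
Vowel deletion: no change.

kshobishu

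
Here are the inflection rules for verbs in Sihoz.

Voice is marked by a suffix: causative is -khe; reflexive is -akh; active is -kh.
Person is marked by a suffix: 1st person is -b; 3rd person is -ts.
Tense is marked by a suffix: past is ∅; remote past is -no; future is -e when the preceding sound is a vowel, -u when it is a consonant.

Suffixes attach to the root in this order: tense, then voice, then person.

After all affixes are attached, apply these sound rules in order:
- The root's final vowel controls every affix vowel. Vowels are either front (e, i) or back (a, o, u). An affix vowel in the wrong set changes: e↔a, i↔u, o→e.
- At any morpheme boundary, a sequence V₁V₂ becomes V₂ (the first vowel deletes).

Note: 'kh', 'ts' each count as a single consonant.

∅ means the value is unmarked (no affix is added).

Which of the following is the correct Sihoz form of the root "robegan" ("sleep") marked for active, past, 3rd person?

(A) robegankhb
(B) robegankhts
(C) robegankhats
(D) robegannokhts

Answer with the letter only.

B

tense = past: zero marking, form stays robegan.
Attach voice active -kh → robegankh.
Attach person 3rd person -ts → robegankhts.
Vowel harmony: no change.
Vowel deletion: no change.
So the correct form is robegankhts, option (B).
(D) robegannokhts is wrong: it uses remote past instead of past for tense.
(C) robegankhats is wrong: it uses causative instead of active for voice.
(A) robegankhb is wrong: it uses 1st person instead of 3rd person for person.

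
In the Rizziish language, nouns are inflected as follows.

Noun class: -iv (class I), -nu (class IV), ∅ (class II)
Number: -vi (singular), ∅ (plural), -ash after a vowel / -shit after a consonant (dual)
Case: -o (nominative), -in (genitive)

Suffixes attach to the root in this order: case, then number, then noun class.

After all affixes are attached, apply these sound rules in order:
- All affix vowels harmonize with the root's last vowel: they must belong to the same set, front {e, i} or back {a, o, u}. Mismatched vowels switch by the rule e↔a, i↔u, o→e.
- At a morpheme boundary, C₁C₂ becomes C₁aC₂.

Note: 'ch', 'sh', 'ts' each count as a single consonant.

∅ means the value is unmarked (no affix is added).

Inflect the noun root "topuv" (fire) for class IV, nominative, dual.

topuvoashanu

Attach case nominative -o → topuvo.
Attach number dual -ash (after vowel 'o') → topuvoash.
Attach noun class class IV -nu → topuvoashnu.
Vowel harmony: no change.
Apply epenthesis: topuvoashnu → topuvoashanu.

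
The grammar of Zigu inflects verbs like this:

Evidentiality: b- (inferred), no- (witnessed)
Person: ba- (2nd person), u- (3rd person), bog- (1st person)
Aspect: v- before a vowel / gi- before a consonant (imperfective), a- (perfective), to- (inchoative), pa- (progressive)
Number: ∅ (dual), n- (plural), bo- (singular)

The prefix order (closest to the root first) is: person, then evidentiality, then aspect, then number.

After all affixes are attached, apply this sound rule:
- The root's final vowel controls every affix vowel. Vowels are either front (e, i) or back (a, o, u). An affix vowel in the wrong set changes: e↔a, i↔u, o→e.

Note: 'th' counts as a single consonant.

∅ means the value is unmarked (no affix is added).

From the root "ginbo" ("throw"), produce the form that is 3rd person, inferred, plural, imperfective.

Attach person 3rd person u- → uginbo.
Attach evidentiality inferred b- → buginbo.
Attach aspect imperfective gi- (before consonant 'b') → gibuginbo.
Attach number plural n- → ngibuginbo.
Apply vowel harmony: ngibuginbo → ngubuginbo.

ngubuginbo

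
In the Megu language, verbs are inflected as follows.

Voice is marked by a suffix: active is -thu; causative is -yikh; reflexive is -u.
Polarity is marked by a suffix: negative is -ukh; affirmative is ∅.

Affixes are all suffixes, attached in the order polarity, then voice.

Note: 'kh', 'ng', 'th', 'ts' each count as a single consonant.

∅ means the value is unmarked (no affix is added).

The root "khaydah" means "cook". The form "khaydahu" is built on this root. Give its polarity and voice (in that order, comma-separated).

affirmative, reflexive

Segment: khaydah-u.
polarity: ∅ → affirmative.
voice: -u → reflexive.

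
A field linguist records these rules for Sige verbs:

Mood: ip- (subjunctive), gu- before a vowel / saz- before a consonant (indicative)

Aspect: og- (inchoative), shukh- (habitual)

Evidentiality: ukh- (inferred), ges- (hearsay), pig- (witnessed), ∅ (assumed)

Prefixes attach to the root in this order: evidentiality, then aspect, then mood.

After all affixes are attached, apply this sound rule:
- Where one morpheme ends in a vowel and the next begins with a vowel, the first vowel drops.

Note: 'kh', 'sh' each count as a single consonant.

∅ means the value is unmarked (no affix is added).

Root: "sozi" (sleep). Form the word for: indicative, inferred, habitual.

Attach evidentiality inferred ukh- → ukhsozi.
Attach aspect habitual shukh- → shukhukhsozi.
Attach mood indicative saz- (before consonant 'sh') → sazshukhukhsozi.
Vowel deletion: no change.

sazshukhukhsozi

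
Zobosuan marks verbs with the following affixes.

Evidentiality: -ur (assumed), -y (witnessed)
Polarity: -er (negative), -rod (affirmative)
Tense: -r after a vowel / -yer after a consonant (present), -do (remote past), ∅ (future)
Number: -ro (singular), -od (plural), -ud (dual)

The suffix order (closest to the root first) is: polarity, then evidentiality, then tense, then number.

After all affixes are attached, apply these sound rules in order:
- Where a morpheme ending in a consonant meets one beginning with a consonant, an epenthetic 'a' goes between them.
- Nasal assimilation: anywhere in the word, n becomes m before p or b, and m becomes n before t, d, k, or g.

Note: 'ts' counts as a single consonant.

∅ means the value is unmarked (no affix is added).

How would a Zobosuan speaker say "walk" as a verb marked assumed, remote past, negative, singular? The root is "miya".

miyaeruradoro

Attach polarity negative -er → miyaer.
Attach evidentiality assumed -ur → miyaerur.
Attach tense remote past -do → miyaerurdo.
Attach number singular -ro → miyaerurdoro.
Apply epenthesis: miyaerurdoro → miyaeruradoro.
Nasal assimilation: no change.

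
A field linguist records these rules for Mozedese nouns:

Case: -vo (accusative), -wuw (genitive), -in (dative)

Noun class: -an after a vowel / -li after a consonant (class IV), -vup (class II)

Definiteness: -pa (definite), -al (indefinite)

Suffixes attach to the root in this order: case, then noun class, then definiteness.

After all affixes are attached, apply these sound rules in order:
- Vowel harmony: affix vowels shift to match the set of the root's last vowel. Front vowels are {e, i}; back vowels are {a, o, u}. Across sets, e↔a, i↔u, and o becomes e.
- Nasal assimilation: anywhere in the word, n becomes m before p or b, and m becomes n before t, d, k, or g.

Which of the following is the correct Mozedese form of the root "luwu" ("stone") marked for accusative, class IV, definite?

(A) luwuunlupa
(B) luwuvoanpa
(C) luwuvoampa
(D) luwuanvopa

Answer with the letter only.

Attach case accusative -vo → luwuvo.
Attach noun class class IV -an (after vowel 'o') → luwuvoan.
Attach definiteness definite -pa → luwuvoanpa.
Vowel harmony: no change.
Apply nasal assimilation: luwuvoanpa → luwuvoampa.
So the correct form is luwuvoampa, option (C).
(D) luwuanvopa is wrong: it has the affixes in the wrong order.
(A) luwuunlupa is wrong: it uses dative instead of accusative for case.
(B) luwuvoanpa is wrong: it fails to apply the sound rule(s).

C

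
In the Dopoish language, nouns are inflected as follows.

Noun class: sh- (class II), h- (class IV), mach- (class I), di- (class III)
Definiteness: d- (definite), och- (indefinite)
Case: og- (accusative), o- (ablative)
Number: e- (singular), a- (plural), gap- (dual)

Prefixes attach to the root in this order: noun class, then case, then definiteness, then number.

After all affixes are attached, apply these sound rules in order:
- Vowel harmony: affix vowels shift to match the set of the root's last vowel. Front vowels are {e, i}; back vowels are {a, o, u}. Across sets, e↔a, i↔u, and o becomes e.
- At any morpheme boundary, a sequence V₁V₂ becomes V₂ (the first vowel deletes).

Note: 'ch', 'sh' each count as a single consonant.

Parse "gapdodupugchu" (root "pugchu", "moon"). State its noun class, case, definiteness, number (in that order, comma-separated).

Segment: gap-d-o-di-pugchu.
noun class: di- → class III.
case: o- → ablative.
definiteness: d- → definite.
number: gap- → dual.

class III, ablative, definite, dual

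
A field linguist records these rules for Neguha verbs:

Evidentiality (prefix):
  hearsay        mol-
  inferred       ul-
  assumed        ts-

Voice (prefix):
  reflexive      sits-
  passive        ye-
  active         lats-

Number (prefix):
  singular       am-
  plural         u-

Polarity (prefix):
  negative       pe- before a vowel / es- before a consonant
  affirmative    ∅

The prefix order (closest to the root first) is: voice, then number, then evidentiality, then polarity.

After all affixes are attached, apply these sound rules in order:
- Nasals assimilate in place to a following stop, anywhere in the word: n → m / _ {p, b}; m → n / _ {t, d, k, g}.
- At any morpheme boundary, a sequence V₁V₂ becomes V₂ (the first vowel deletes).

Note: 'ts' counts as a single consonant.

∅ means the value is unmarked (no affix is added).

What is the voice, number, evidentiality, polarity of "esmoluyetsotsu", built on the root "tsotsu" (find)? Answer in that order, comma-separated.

passive, plural, hearsay, negative

Segment: es-mol-u-ye-tsotsu.
voice: ye- → passive.
number: u- → plural.
evidentiality: mol- → hearsay.
polarity: pe/es- → negative.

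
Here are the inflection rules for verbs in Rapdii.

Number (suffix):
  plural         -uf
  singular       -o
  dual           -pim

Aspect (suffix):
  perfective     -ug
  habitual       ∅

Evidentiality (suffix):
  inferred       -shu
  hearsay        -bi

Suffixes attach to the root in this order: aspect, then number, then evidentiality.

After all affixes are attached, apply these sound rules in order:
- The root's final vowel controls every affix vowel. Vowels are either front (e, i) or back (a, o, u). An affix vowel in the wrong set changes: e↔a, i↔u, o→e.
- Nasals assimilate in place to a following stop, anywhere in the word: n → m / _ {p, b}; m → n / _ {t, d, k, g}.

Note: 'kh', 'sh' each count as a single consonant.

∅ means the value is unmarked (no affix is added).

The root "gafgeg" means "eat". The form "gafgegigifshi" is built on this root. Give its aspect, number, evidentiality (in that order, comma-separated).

Segment: gafgeg-ug-uf-shu.
aspect: -ug → perfective.
number: -uf → plural.
evidentiality: -shu → inferred.

perfective, plural, inferred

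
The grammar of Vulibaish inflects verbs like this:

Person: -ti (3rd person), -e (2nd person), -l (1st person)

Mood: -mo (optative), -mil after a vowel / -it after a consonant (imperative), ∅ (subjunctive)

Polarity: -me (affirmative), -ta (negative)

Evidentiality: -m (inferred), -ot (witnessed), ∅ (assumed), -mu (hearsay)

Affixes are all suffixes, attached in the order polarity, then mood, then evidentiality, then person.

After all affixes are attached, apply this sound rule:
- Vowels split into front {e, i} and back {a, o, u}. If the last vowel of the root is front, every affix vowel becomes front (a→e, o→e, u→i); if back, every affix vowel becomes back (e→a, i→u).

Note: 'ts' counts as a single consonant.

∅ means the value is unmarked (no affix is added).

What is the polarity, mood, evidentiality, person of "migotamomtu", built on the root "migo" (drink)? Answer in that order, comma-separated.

negative, optative, inferred, 3rd person

Segment: migo-ta-mo-m-ti.
polarity: -ta → negative.
mood: -mo → optative.
evidentiality: -m → inferred.
person: -ti → 3rd person.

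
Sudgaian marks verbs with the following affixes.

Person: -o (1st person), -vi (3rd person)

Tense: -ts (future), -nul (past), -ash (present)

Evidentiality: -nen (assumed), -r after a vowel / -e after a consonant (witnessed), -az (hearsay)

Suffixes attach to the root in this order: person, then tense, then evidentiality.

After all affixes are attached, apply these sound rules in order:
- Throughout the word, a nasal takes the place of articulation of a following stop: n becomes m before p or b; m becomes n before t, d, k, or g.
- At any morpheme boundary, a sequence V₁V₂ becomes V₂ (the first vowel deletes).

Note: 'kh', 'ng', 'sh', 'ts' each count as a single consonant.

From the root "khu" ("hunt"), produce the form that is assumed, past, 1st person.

Attach person 1st person -o → khuo.
Attach tense past -nul → khuonul.
Attach evidentiality assumed -nen → khuonulnen.
Nasal assimilation: no change.
Apply vowel deletion: khuonulnen → khonulnen.

khonulnen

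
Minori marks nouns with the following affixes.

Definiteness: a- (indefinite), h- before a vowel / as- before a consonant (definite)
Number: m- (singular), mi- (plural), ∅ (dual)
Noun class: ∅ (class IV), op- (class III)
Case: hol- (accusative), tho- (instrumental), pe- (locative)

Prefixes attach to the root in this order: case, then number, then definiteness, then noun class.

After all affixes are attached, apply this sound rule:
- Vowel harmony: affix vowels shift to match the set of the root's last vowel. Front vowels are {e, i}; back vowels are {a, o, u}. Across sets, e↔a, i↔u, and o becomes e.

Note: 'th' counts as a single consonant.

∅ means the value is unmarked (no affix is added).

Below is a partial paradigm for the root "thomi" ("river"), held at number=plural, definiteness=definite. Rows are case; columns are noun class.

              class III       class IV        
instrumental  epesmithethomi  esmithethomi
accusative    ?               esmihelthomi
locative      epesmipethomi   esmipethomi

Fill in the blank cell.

epesmihelthomi

Attach case accusative hol- → holthomi.
Attach number plural mi- → miholthomi.
Attach definiteness definite as- (before consonant 'm') → asmiholthomi.
Attach noun class class III op- → opasmiholthomi.
Apply vowel harmony: opasmiholthomi → epesmihelthomi.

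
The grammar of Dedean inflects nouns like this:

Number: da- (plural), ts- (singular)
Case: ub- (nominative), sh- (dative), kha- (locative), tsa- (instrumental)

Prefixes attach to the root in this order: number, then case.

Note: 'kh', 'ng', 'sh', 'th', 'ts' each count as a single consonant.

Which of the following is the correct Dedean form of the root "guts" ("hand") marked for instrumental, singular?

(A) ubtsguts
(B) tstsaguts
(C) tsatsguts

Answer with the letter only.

Attach number singular ts- → tsguts.
Attach case instrumental tsa- → tsatsguts.
So the correct form is tsatsguts, option (C).
(B) tstsaguts is wrong: it has the affixes in the wrong order.
(A) ubtsguts is wrong: it uses nominative instead of instrumental for case.

C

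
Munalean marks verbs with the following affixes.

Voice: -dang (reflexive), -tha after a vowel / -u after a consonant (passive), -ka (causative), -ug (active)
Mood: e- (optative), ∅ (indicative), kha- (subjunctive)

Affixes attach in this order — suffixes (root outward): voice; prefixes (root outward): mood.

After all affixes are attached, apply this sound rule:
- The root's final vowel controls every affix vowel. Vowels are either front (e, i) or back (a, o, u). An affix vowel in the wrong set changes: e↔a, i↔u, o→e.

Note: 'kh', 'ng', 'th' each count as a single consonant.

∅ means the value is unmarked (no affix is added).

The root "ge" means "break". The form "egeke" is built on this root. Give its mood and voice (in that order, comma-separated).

optative, causative

Segment: e-ge-ka.
mood: e- → optative.
voice: -ka → causative.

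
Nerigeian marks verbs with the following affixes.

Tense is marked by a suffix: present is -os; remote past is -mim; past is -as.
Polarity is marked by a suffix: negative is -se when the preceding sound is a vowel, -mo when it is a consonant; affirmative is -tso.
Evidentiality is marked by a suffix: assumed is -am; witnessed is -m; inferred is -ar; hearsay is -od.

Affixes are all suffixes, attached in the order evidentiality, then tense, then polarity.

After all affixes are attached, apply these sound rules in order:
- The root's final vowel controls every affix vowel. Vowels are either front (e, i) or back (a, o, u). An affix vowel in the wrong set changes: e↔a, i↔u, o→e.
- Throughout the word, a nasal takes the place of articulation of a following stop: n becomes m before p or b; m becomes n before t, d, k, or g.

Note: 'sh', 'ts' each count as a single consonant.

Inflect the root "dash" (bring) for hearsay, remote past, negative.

Attach evidentiality hearsay -od → dashod.
Attach tense remote past -mim → dashodmim.
Attach polarity negative -mo (after consonant 'm') → dashodmimmo.
Apply vowel harmony: dashodmimmo → dashodmummo.
Nasal assimilation: no change.

dashodmummo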